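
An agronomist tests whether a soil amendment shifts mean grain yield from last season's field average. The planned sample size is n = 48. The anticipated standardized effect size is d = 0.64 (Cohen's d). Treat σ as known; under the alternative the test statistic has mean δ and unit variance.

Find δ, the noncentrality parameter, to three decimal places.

δ ≈ 4.434

The noncentrality parameter scales effect size by the design's sample-size factor: δ = d·√n = 0.64 × √48 = 4.4341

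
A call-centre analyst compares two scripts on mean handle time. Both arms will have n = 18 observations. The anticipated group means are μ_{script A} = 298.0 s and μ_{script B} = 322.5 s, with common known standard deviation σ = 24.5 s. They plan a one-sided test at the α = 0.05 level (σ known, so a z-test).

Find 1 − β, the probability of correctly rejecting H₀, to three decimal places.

Standardized effect: d = |μ_{script A} − μ_{script B}| / σ = |298.0 − 322.5| / 24.5 = 1.0000
Noncentrality parameter: λ = d·√(n/2) = 1.0000 × √(18/2) = 3.0000
One-sided α = 0.05 → critical value z_{0.05} = 1.645.
Power = Φ(λ − 1.645) = Φ(1.355) = 0.9123.

Power ≈ 0.912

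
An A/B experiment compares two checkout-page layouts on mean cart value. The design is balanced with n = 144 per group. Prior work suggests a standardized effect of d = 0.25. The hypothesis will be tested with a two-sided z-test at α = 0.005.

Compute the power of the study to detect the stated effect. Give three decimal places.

Power ≈ 0.246

Noncentrality parameter: δ = d·√(n/2) = 0.25 × √(144/2) = 2.1213
Critical value for a two-sided test at α = 0.005: z_{α/2} = 2.807.
Power = Φ(δ − 2.807) + Φ(−δ − 2.807) = Φ(-0.686) + Φ(-4.928) = 0.2464 + 0.0000 = 0.2464.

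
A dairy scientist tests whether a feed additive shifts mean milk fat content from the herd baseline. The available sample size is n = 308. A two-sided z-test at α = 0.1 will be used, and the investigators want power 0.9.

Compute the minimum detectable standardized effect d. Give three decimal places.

d ≈ 0.167

Required noncentrality: δ = z_{0.05} + z_{0.10} = 1.645 + 1.282 = 2.926.
(The second rejection-region term Φ(−δ − z_{α/2}) is negligible and dropped.)
δ = d·√n ⇒ d = δ/√n = 2.926/√308 = 0.1667.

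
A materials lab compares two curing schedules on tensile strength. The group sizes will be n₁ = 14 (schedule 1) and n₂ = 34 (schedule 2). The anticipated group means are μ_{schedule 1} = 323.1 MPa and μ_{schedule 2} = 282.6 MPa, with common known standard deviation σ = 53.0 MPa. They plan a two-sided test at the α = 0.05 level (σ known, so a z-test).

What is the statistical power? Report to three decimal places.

Standardized effect: d = |μ_{schedule 1} − μ_{schedule 2}| / σ = |323.1 − 282.6| / 53.0 = 0.7642
Noncentrality parameter: δ = d / √(1/n₁ + 1/n₂) = 0.7642 / √(1/14 + 1/34) = 2.4064
Critical value for a two-sided test at α = 0.05: z_{α/2} = 1.960.
Power = Φ(δ − 1.960) + Φ(−δ − 1.960) = Φ(0.446) + Φ(-4.366) = 0.6723 + 0.0000 = 0.6724.

Power ≈ 0.672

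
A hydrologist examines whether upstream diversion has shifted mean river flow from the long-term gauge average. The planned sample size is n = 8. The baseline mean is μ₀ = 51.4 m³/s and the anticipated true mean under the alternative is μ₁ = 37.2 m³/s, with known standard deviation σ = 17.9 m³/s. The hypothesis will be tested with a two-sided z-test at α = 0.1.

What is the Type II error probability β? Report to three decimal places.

β ≈ 0.275

Standardized effect: d = |μ₁ − μ₀| / σ = |37.2 − 51.4| / 17.9 = 0.7933
Noncentrality parameter: δ = d·√n = 0.7933 × √8 = 2.2438
Two-sided α = 0.1 → critical value z_{0.05} = 1.645.
Power = Φ(δ − 1.645) + Φ(−δ − 1.645) = Φ(0.599) + Φ(-3.889) = 0.7254 + 0.0001 = 0.7254.
Type II error: β = 1 − power = 1 − 0.7254 = 0.2746.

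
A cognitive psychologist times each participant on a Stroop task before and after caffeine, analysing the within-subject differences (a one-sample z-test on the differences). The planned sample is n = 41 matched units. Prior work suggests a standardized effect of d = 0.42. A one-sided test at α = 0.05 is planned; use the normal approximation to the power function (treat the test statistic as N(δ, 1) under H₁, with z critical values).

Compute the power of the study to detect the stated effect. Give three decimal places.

Power ≈ 0.852

Noncentrality parameter: δ = d·√n = 0.42 × √41 = 2.6893
Critical value for a one-sided test at α = 0.05: z_α = 1.645.
Power = Φ(δ − 1.645) = Φ(1.044) = 0.8519.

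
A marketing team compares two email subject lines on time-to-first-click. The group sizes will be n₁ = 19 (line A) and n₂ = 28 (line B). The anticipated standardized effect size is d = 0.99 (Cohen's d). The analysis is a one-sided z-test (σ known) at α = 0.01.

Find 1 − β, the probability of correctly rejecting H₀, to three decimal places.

Noncentrality parameter: δ = d / √(1/n₁ + 1/n₂) = 0.99 / √(1/19 + 1/28) = 3.3308
Critical value for a one-sided test at α = 0.01: z_α = 2.326.
Power = Φ(δ − 2.326) = Φ(1.004) = 0.8424.

Power ≈ 0.842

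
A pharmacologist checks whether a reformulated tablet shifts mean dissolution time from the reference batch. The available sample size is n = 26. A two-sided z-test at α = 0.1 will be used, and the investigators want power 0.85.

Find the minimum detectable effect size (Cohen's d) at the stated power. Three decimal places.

d ≈ 0.526

Need Φ(δ − 1.645) = 0.85, so δ = 1.645 + 1.036 = 2.681.
(Lower-tail contribution to power is negligible for δ > 0.)
δ = d·√n ⇒ d = δ/√n = 2.681/√26 = 0.5258.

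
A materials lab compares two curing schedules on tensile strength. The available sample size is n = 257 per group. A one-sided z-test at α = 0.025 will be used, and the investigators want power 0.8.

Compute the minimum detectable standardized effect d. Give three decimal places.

d ≈ 0.247

Required noncentrality: δ = z_{0.025} + z_{0.20} = 1.960 + 0.842 = 2.802.
δ = d·√(n/2) ⇒ d = δ/√(n/2) = 2.802/√(257/2) = 0.2471.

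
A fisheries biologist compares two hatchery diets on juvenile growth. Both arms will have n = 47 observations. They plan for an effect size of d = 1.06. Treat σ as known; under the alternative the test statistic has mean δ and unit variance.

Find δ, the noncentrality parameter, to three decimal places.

δ = d·√(n/2) = 1.06 × √(47/2) = 5.1385

δ ≈ 5.139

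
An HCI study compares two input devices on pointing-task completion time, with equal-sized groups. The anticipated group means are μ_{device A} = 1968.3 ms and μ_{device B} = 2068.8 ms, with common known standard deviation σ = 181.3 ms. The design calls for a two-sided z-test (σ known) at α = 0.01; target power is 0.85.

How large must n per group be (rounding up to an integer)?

n = 85 per group

Standardized effect: d = |μ_{device A} − μ_{device B}| / σ = |1968.3 − 2068.8| / 181.3 = 0.5543
For power 0.85 need Φ(δ − z_{0.005}) = 0.85, so δ = z_{0.005} + z_{0.15} = 2.576 + 1.036 = 3.612.
(Ignoring the negligible lower-tail rejection probability gives the usual closed-form inversion.)
δ = d·√(n/2) ⇒ n = 2(δ/d)² = 2 × (3.612 / 0.5543)² = 84.93.
Round up to the next whole unit.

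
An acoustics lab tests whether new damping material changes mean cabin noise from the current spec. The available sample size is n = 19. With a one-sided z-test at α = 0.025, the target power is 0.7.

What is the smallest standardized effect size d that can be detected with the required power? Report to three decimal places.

Required noncentrality: δ = z_{0.025} + z_{0.30} = 1.960 + 0.524 = 2.484.
δ = d·√n ⇒ d = δ/√n = 2.484/√19 = 0.5700.

d ≈ 0.570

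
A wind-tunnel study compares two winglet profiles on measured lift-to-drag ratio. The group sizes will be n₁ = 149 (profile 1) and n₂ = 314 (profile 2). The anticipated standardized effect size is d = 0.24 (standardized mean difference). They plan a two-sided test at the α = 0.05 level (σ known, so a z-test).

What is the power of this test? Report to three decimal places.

Power ≈ 0.675

Noncentrality parameter: δ = d / √(1/n₁ + 1/n₂) = 0.24 / √(1/149 + 1/314) = 2.4126
Critical value for a two-sided test at α = 0.05: z_{α/2} = 1.960.
Power = Φ(δ − 1.960) + Φ(−δ − 1.960) = Φ(0.453) + Φ(-4.373) = 0.6746 + 0.0000 = 0.6746.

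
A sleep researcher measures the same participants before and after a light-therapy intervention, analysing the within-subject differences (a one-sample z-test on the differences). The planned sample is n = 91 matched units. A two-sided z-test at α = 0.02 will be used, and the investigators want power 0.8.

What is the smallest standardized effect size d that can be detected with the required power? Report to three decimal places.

d ≈ 0.332

Required noncentrality: δ = z_{0.01} + z_{0.20} = 2.326 + 0.842 = 3.168.
(The second rejection-region term Φ(−δ − z_{α/2}) is negligible and dropped.)
δ = d·√n ⇒ d = δ/√n = 3.168/√91 = 0.3321.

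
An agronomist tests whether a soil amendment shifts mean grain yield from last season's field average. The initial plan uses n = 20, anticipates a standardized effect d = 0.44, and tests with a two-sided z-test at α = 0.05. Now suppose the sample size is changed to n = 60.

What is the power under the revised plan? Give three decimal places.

Power ≈ 0.926

With n = 60: δ = d·√n = 0.44 × √60 = 3.4082. Critical value z_{0.025} = 1.960.
Revised power = Φ(δ − 1.960) + Φ(−δ − 1.960) = Φ(1.448) + Φ(-5.368) = 0.9262 + 0.0000 = 0.9262.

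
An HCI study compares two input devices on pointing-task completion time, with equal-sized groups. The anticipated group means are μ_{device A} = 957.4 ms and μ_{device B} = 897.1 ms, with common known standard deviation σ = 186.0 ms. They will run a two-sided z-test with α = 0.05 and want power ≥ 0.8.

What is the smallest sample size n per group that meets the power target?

n = 150 per group

Standardized effect: d = |μ_{device A} − μ_{device B}| / σ = |957.4 − 897.1| / 186.0 = 0.3242
Set Φ(δ − 1.960) = 0.8; then δ − 1.960 = Φ⁻¹(0.8) = 0.842, giving δ = 2.802.
(For δ > 0 the lower-tail rejection region contributes negligibly to power, so the one-term inversion is standard.)
δ = d·√(n/2) ⇒ n = 2(δ/d)² = 2 × (2.802 / 0.3242)² = 149.36.
Rounding up, n = 150 per group.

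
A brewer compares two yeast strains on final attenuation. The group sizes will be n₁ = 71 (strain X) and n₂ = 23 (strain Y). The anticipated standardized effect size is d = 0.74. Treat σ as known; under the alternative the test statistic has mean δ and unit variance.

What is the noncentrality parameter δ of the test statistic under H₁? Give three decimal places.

δ ≈ 3.084

The noncentrality parameter scales effect size by the design's sample-size factor: δ = d / √(1/n₁ + 1/n₂) = 0.74 / √(1/71 + 1/23) = 3.0843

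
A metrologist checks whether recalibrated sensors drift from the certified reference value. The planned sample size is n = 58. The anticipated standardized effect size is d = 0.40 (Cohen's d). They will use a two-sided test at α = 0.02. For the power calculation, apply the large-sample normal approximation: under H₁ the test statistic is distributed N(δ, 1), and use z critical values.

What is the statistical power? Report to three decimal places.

Noncentrality parameter: δ = d·√n = 0.40 × √58 = 3.0463
Two-sided α = 0.02 → critical value z_{0.01} = 2.326.
Power = Φ(δ − 2.326) + Φ(−δ − 2.326) = Φ(0.720) + Φ(-5.373) = 0.7642 + 0.0000 = 0.7642.

Power ≈ 0.764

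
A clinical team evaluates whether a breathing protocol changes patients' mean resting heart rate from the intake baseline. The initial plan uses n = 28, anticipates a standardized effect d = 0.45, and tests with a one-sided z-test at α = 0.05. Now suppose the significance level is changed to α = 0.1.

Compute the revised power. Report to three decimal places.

Power ≈ 0.864

δ = d·√n = 0.45 × √28 = 2.3812 (unchanged). New critical value: z_{0.1} = 1.282.
Revised power = Φ(δ − 1.282) = Φ(1.100) = 0.8643.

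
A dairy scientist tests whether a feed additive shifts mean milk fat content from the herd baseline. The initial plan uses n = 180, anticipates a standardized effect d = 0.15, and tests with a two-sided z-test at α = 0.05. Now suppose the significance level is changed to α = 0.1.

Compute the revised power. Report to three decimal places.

Power ≈ 0.644

δ = d·√n = 0.15 × √180 = 2.0125 (unchanged). New critical value: z_{0.05} = 1.645.
Revised power = Φ(δ − 1.645) + Φ(−δ − 1.645) = Φ(0.368) + Φ(-3.657) = 0.6434 + 0.0001 = 0.6435.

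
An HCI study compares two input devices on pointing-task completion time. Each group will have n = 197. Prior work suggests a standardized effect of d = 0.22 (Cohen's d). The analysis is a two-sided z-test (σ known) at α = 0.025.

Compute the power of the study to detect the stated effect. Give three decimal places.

Noncentrality parameter: δ = d·√(n/2) = 0.22 × √(197/2) = 2.1834
Two-sided α = 0.025 → critical value z_{0.0125} = 2.241.
Power = Φ(δ − 2.241) + Φ(−δ − 2.241) = Φ(-0.058) + Φ(-4.425) = 0.4769 + 0.0000 = 0.4769.

Power ≈ 0.477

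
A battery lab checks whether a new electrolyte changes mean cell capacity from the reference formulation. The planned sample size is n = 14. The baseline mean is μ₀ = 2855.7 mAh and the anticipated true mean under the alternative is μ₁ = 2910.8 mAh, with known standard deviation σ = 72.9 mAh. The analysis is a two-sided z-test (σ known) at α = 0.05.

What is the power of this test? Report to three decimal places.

Standardized effect: d = |μ₁ − μ₀| / σ = |2910.8 − 2855.7| / 72.9 = 0.7558
Noncentrality parameter: δ = d·√n = 0.7558 × √14 = 2.8281
Critical value for a two-sided test at α = 0.05: z_{α/2} = 1.960.
Power = Φ(δ − 1.960) + Φ(−δ − 1.960) = Φ(0.868) + Φ(-4.788) = 0.8073 + 0.0000 = 0.8073.

Power ≈ 0.807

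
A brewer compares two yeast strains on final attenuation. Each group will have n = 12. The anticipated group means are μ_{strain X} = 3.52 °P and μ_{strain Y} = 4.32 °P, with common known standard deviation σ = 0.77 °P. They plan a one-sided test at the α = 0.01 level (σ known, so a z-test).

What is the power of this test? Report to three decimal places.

Power ≈ 0.587

Standardized effect: d = |μ_{strain X} − μ_{strain Y}| / σ = |3.52 − 4.32| / 0.77 = 1.0390
Noncentrality parameter: δ = d·√(n/2) = 1.0390 × √(12/2) = 2.5449
Critical value for a one-sided test at α = 0.01: z_α = 2.326.
Power = P(Z > 2.326 − δ) = Φ(0.219) = 0.5865.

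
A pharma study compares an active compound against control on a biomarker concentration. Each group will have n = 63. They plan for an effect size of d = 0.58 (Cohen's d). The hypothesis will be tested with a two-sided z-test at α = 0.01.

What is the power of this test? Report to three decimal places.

Noncentrality parameter: δ = d·√(n/2) = 0.58 × √(63/2) = 3.2552
Critical value for a two-sided test at α = 0.01: z_{α/2} = 2.576.
Power = Φ(δ − 2.576) + Φ(−δ − 2.576) = Φ(0.679) + Φ(-5.831) = 0.7516 + 0.0000 = 0.7516.

Power ≈ 0.752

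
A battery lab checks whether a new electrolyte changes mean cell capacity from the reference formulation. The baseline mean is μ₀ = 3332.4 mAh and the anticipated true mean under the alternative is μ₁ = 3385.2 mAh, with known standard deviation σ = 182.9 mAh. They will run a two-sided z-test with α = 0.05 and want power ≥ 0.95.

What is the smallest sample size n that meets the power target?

n = 156

Standardized effect: d = |μ₁ − μ₀| / σ = |3385.2 − 3332.4| / 182.9 = 0.2887
Set Φ(δ − 1.960) = 0.95; then δ − 1.960 = Φ⁻¹(0.95) = 1.645, giving δ = 3.605.
(For δ > 0 the lower-tail rejection region contributes negligibly to power, so the one-term inversion is standard.)
δ = d·√n ⇒ n = (δ/d)² = (3.605 / 0.2887)² = 155.93.
Rounding up, n = 156.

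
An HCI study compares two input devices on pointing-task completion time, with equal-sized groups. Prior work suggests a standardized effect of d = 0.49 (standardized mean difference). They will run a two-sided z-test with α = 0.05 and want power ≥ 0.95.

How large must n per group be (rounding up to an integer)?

n = 109 per group

Set Φ(δ − 1.960) = 0.95; then δ − 1.960 = Φ⁻¹(0.95) = 1.645, giving δ = 3.605.
(For δ > 0 the lower-tail rejection region contributes negligibly to power, so the one-term inversion is standard.)
δ = d·√(n/2) ⇒ n = 2(δ/d)² = 2 × (3.605 / 0.49)² = 108.24.
Rounding up, n = 109 per group.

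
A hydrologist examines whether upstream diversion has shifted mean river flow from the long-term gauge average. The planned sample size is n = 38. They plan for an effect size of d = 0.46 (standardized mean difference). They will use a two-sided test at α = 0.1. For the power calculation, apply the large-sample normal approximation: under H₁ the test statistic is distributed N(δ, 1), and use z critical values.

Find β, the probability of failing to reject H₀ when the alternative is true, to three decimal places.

Noncentrality parameter: δ = d·√n = 0.46 × √38 = 2.8356
Critical value for a two-sided test at α = 0.1: z_{α/2} = 1.645.
Power = Φ(δ − 1.645) + Φ(−δ − 1.645) = Φ(1.191) + Φ(-4.480) = 0.8831 + 0.0000 = 0.8831.
Type II error: β = 1 − power = 1 − 0.8831 = 0.1169.

β ≈ 0.117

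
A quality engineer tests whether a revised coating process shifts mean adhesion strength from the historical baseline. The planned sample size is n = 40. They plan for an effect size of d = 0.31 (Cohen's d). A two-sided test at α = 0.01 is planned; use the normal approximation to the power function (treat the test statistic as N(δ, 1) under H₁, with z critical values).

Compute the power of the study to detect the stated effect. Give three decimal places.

Power ≈ 0.269

Noncentrality parameter: δ = d·√n = 0.31 × √40 = 1.9606
Critical value for a two-sided test at α = 0.01: z_{α/2} = 2.576.
Power = Φ(δ − 2.576) + Φ(−δ − 2.576) = Φ(-0.615) + Φ(-4.536) = 0.2692 + 0.0000 = 0.2692.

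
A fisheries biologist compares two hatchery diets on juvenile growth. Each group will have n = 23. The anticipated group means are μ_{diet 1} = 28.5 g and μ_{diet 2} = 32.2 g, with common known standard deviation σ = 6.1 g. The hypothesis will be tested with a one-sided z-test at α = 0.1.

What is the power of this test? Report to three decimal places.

Standardized effect: d = |μ_{diet 1} − μ_{diet 2}| / σ = |28.5 − 32.2| / 6.1 = 0.6066
Noncentrality parameter: δ = d·√(n/2) = 0.6066 × √(23/2) = 2.0569
One-sided α = 0.1 → critical value z_{0.1} = 1.282.
Power = P(Z > 1.282 − δ) = Φ(0.775) = 0.7809.

Power ≈ 0.781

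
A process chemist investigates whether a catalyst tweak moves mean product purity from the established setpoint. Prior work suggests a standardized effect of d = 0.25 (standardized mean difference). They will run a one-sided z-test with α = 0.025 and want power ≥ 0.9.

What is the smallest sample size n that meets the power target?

n = 169

Set Φ(δ − 1.960) = 0.9; then δ − 1.960 = Φ⁻¹(0.9) = 1.282, giving δ = 3.242.
δ = d·√n ⇒ n = (δ/d)² = (3.242 / 0.25)² = 168.12.
Round up to the next whole unit.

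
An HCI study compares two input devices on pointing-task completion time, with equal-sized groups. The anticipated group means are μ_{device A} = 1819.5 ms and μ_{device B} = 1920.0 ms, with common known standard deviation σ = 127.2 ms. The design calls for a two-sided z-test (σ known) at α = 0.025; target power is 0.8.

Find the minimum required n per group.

Standardized effect: d = |μ_{device A} − μ_{device B}| / σ = |1819.5 − 1920.0| / 127.2 = 0.7901
For power 0.8 need Φ(δ − z_{0.0125}) = 0.8, so δ = z_{0.0125} + z_{0.20} = 2.241 + 0.842 = 3.083.
(The Φ(−δ − z_{α/2}) term is vanishingly small for δ > 0 and is dropped in the standard sample-size formula.)
δ = d·√(n/2) ⇒ n = 2(δ/d)² = 2 × (3.083 / 0.7901)² = 30.45.
Round up to the next whole unit.

n = 31 per group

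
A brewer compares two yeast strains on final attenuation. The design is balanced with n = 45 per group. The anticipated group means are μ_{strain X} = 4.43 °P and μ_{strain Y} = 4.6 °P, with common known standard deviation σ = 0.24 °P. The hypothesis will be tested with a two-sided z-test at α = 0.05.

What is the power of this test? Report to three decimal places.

Standardized effect: d = |μ_{strain X} − μ_{strain Y}| / σ = |4.43 − 4.6| / 0.24 = 0.7083
Noncentrality parameter: δ = d·√(n/2) = 0.7083 × √(45/2) = 3.3599
Two-sided α = 0.05 → critical value z_{0.025} = 1.960.
Power = Φ(δ − 1.960) + Φ(−δ − 1.960) = Φ(1.400) + Φ(-5.320) = 0.9192 + 0.0000 = 0.9192.

Power ≈ 0.919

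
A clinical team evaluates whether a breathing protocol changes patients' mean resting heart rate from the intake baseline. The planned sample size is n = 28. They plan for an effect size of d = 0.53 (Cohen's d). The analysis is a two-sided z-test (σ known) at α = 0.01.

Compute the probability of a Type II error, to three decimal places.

β ≈ 0.410

Noncentrality parameter: δ = d·√n = 0.53 × √28 = 2.8045
Critical value for a two-sided test at α = 0.01: z_{α/2} = 2.576.
Power = Φ(δ − 2.576) + Φ(−δ − 2.576) = Φ(0.229) + Φ(-5.380) = 0.5904 + 0.0000 = 0.5904.
Type II error: β = 1 − power = 1 − 0.5904 = 0.4096.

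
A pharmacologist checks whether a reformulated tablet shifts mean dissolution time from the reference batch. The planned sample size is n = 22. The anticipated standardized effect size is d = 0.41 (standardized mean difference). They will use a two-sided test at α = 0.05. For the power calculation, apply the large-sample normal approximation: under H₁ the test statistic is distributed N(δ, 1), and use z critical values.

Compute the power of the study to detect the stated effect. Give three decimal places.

Noncentrality parameter: λ = d·√n = 0.41 × √22 = 1.9231
Critical value for a two-sided test at α = 0.05: z_{α/2} = 1.960.
Power = Φ(λ − 1.960) + Φ(−λ − 1.960) = Φ(-0.037) + Φ(-3.883) = 0.4853 + 0.0001 = 0.4853.

Power ≈ 0.485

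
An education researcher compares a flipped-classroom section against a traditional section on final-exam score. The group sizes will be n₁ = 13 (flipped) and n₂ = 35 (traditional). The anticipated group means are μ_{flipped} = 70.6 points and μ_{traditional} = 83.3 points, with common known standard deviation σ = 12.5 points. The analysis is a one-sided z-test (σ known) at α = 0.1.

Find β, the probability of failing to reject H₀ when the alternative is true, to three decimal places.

Standardized effect: d = |μ_{flipped} − μ_{traditional}| / σ = |70.6 − 83.3| / 12.5 = 1.0160
Noncentrality parameter: δ = d / √(1/n₁ + 1/n₂) = 1.0160 / √(1/13 + 1/35) = 3.1281
Critical value for a one-sided test at α = 0.1: z_α = 1.282.
Power = Φ(δ − 1.282) = Φ(1.847) = 0.9676.
Type II error: β = 1 − power = 1 − 0.9676 = 0.0324.

β ≈ 0.032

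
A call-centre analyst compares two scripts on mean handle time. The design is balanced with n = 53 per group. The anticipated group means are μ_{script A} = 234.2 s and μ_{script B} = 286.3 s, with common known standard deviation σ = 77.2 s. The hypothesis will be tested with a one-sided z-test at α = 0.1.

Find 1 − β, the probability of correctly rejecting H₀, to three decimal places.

Power ≈ 0.986

Standardized effect: d = |μ_{script A} − μ_{script B}| / σ = |234.2 − 286.3| / 77.2 = 0.6749
Noncentrality parameter: δ = d·√(n/2) = 0.6749 × √(53/2) = 3.4741
One-sided α = 0.1 → critical value z_{0.1} = 1.282.
Power = P(Z > 1.282 − δ) = Φ(2.193) = 0.9858.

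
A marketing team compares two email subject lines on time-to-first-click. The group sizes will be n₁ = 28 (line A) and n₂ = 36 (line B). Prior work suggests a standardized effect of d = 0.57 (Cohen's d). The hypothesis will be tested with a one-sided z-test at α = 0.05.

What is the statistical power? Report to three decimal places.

Noncentrality parameter: δ = d / √(1/n₁ + 1/n₂) = 0.57 / √(1/28 + 1/36) = 2.2621
Critical value for a one-sided test at α = 0.05: z_α = 1.645.
Power = Φ(δ − 1.645) = Φ(0.617) = 0.7315.

Power ≈ 0.731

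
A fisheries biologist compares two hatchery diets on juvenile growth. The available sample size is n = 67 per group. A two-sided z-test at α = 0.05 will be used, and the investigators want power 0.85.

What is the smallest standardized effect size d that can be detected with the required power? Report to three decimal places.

d ≈ 0.518

Required noncentrality: δ = z_{0.025} + z_{0.15} = 1.960 + 1.036 = 2.996.
(Lower-tail contribution to power is negligible for δ > 0.)
δ = d·√(n/2) ⇒ d = δ/√(n/2) = 2.996/√(67/2) = 0.5177.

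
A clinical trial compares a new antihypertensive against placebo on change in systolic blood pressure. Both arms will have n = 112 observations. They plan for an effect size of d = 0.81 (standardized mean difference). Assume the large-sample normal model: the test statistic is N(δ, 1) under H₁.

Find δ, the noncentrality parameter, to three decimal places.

δ ≈ 6.061

δ = d·√(n/2) = 0.81 × √(112/2) = 6.0615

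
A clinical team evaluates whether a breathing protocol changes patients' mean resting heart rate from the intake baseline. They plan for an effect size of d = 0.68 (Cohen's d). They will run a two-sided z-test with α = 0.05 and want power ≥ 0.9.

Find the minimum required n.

n = 23

For power 0.9 need Φ(δ − z_{0.025}) = 0.9, so δ = z_{0.025} + z_{0.10} = 1.960 + 1.282 = 3.242.
(Ignoring the negligible lower-tail rejection probability gives the usual closed-form inversion.)
δ = d·√n ⇒ n = (δ/d)² = (3.242 / 0.68)² = 22.72.
Round up to the next whole unit.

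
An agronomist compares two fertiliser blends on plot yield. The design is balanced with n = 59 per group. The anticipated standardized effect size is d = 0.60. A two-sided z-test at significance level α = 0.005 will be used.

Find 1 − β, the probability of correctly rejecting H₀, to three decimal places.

Power ≈ 0.674

Noncentrality parameter: δ = d·√(n/2) = 0.60 × √(59/2) = 3.2588
Two-sided α = 0.005 → critical value z_{0.0025} = 2.807.
Power = Φ(δ − 2.807) + Φ(−δ − 2.807) = Φ(0.452) + Φ(-6.066) = 0.6743 + 0.0000 = 0.6743.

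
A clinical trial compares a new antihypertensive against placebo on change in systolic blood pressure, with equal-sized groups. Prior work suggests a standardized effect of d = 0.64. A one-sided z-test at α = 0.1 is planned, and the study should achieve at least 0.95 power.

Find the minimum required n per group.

n = 42 per group

Set Φ(δ − 1.282) = 0.95; then δ − 1.282 = Φ⁻¹(0.95) = 1.645, giving δ = 2.926.
δ = d·√(n/2) ⇒ n = 2(δ/d)² = 2 × (2.926 / 0.64)² = 41.82.
Round up to the next whole unit.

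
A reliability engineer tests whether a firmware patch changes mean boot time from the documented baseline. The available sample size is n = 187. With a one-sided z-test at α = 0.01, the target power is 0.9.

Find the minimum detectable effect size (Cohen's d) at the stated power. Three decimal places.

d ≈ 0.264

Required noncentrality: δ = z_{0.01} + z_{0.10} = 2.326 + 1.282 = 3.608.
δ = d·√n ⇒ d = δ/√n = 3.608/√187 = 0.2638.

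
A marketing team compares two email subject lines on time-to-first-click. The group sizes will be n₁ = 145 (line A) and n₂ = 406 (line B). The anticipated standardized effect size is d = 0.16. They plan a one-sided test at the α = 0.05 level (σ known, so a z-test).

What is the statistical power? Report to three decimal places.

Power ≈ 0.504

Noncentrality parameter: λ = d / √(1/n₁ + 1/n₂) = 0.16 / √(1/145 + 1/406) = 1.6538
One-sided α = 0.05 → critical value z_{0.05} = 1.645.
Power = P(Z > 1.645 − λ) = Φ(0.009) = 0.5036.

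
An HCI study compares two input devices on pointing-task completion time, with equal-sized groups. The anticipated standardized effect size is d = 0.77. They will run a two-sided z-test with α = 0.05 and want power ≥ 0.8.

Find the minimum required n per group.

n = 27 per group

For power 0.8 need Φ(δ − z_{0.025}) = 0.8, so δ = z_{0.025} + z_{0.20} = 1.960 + 0.842 = 2.802.
(The Φ(−δ − z_{α/2}) term is vanishingly small for δ > 0 and is dropped in the standard sample-size formula.)
δ = d·√(n/2) ⇒ n = 2(δ/d)² = 2 × (2.802 / 0.77)² = 26.48.
Rounding up, n = 27 per group.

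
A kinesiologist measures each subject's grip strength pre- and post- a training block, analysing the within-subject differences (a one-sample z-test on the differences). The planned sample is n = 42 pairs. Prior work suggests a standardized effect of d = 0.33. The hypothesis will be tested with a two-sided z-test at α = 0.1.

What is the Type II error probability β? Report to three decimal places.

Noncentrality parameter: δ = d·√n = 0.33 × √42 = 2.1386
Two-sided α = 0.1 → critical value z_{0.05} = 1.645.
Power = Φ(δ − 1.645) + Φ(−δ − 1.645) = Φ(0.494) + Φ(-3.783) = 0.6893 + 0.0001 = 0.6894.
Type II error: β = 1 − power = 1 − 0.6894 = 0.3106.

β ≈ 0.311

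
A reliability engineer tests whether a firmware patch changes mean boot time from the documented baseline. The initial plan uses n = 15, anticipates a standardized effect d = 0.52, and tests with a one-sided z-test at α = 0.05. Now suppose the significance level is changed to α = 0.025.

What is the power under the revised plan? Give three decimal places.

δ = d·√n = 0.52 × √15 = 2.0140 (unchanged). New critical value: z_{0.025} = 1.960.
Revised power = P(Z > 1.960 − δ) = Φ(0.054) = 0.5215.

Power ≈ 0.522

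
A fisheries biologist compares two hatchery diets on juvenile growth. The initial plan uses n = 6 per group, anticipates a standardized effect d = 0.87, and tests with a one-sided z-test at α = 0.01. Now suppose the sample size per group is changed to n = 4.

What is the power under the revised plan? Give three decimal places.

Power ≈ 0.137

With n = 4 per group: δ = d·√(n/2) = 0.87 × √(4/2) = 1.2304. Critical value z_{0.01} = 2.326.
Revised power = Φ(δ − 2.326) = Φ(-1.096) = 0.1365.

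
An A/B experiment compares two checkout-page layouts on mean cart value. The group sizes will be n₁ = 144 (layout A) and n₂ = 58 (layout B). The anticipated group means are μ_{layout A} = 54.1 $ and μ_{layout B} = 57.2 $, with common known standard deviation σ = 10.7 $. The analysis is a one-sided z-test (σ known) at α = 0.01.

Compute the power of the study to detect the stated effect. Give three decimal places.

Power ≈ 0.322

Standardized effect: d = |μ_{layout A} − μ_{layout B}| / σ = |54.1 − 57.2| / 10.7 = 0.2897
Noncentrality parameter: δ = d / √(1/n₁ + 1/n₂) = 0.2897 / √(1/144 + 1/58) = 1.8629
One-sided α = 0.01 → critical value z_{0.01} = 2.326.
Power = Φ(δ − 2.326) = Φ(-0.463) = 0.3215.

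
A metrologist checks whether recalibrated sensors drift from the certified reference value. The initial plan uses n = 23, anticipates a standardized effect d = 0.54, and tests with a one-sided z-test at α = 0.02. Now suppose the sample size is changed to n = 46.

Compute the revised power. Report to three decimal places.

Power ≈ 0.946

With n = 46: δ = d·√n = 0.54 × √46 = 3.6625. Critical value z_{0.02} = 2.054.
Revised power = Φ(δ − 2.054) = Φ(1.609) = 0.9462.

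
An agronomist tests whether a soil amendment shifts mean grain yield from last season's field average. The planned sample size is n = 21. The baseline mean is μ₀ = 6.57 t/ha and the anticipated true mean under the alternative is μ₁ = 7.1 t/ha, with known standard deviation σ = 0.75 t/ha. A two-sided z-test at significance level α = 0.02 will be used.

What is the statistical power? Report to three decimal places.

Power ≈ 0.819

Standardized effect: d = |μ₁ − μ₀| / σ = |7.1 − 6.57| / 0.75 = 0.7067
Noncentrality parameter: δ = d·√n = 0.7067 × √21 = 3.2384
Critical value for a two-sided test at α = 0.02: z_{α/2} = 2.326.
Power = Φ(δ − 2.326) + Φ(−δ − 2.326) = Φ(0.912) + Φ(-5.565) = 0.8191 + 0.0000 = 0.8191.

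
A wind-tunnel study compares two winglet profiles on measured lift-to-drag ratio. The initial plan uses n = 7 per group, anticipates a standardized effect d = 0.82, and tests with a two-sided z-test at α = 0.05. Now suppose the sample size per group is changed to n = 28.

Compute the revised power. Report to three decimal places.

Power ≈ 0.866

With n = 28 per group: δ = d·√(n/2) = 0.82 × √(28/2) = 3.0682. Critical value z_{0.025} = 1.960.
Revised power = Φ(δ − 1.960) + Φ(−δ − 1.960) = Φ(1.108) + Φ(-5.028) = 0.8661 + 0.0000 = 0.8661.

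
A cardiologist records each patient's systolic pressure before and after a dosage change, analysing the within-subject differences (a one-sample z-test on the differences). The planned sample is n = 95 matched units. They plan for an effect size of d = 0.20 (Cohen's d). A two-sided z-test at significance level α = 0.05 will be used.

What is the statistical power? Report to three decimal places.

Power ≈ 0.496

Noncentrality parameter: δ = d·√n = 0.20 × √95 = 1.9494
Two-sided α = 0.05 → critical value z_{0.025} = 1.960.
Power = Φ(δ − 1.960) + Φ(−δ − 1.960) = Φ(-0.011) + Φ(-3.909) = 0.4958 + 0.0000 = 0.4958.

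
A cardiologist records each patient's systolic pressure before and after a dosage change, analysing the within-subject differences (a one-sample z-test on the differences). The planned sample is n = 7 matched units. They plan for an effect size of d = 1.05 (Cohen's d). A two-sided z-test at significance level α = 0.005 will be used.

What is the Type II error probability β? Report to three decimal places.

β ≈ 0.512

Noncentrality parameter: δ = d·√n = 1.05 × √7 = 2.7780
Two-sided α = 0.005 → critical value z_{0.0025} = 2.807.
Power = Φ(δ − 2.807) + Φ(−δ − 2.807) = Φ(-0.029) + Φ(-5.585) = 0.4884 + 0.0000 = 0.4884.
Type II error: β = 1 − power = 1 − 0.4884 = 0.5116.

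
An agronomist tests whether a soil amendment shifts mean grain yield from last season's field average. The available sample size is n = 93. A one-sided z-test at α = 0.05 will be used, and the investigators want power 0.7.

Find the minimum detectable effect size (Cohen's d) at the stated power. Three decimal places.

Need Φ(δ − 1.645) = 0.7, so δ = 1.645 + 0.524 = 2.169.
δ = d·√n ⇒ d = δ/√n = 2.169/√93 = 0.2249.

d ≈ 0.225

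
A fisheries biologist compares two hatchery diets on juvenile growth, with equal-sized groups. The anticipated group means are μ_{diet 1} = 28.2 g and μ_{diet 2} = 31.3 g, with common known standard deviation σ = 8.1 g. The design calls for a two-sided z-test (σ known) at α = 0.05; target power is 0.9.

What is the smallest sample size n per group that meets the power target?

Standardized effect: d = |μ_{diet 1} − μ_{diet 2}| / σ = |28.2 − 31.3| / 8.1 = 0.3827
Set Φ(δ − 1.960) = 0.9; then δ − 1.960 = Φ⁻¹(0.9) = 1.282, giving δ = 3.242.
(The Φ(−δ − z_{α/2}) term is vanishingly small for δ > 0 and is dropped in the standard sample-size formula.)
δ = d·√(n/2) ⇒ n = 2(δ/d)² = 2 × (3.242 / 0.3827)² = 143.47.
Rounding up, n = 144 per group.

n = 144 per group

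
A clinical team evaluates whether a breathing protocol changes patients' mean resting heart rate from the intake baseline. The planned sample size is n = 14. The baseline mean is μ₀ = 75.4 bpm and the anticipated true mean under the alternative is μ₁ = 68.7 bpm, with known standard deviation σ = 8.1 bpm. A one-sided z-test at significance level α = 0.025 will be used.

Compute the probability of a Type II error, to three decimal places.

β ≈ 0.128

Standardized effect: d = |μ₁ − μ₀| / σ = |68.7 − 75.4| / 8.1 = 0.8272
Noncentrality parameter: δ = d·√n = 0.8272 × √14 = 3.0950
One-sided α = 0.025 → critical value z_{0.025} = 1.960.
Power = P(Z > 1.960 − δ) = Φ(1.135) = 0.8718.
Type II error: β = 1 − power = 1 − 0.8718 = 0.1282.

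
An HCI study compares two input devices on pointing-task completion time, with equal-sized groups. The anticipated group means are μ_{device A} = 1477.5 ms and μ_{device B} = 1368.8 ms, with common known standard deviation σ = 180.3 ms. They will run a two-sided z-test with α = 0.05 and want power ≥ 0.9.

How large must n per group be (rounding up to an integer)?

Standardized effect: d = |μ_{device A} − μ_{device B}| / σ = |1477.5 − 1368.8| / 180.3 = 0.6029
For power 0.9 need Φ(δ − z_{0.025}) = 0.9, so δ = z_{0.025} + z_{0.10} = 1.960 + 1.282 = 3.242.
(For δ > 0 the lower-tail rejection region contributes negligibly to power, so the one-term inversion is standard.)
δ = d·√(n/2) ⇒ n = 2(δ/d)² = 2 × (3.242 / 0.6029)² = 57.82.
Rounding up, n = 58 per group.

n = 58 per group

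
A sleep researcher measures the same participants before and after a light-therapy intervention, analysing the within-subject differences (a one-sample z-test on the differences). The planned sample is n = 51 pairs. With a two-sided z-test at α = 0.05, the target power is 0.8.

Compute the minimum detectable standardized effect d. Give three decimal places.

d ≈ 0.392

Required noncentrality: δ = z_{0.025} + z_{0.20} = 1.960 + 0.842 = 2.802.
(Lower-tail contribution to power is negligible for δ > 0.)
δ = d·√n ⇒ d = δ/√n = 2.802/√51 = 0.3923.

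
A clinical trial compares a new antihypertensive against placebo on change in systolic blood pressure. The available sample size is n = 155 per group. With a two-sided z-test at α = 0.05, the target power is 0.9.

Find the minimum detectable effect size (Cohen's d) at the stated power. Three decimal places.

Need Φ(δ − 1.960) = 0.9, so δ = 1.960 + 1.282 = 3.242.
(The second rejection-region term Φ(−δ − z_{α/2}) is negligible and dropped.)
δ = d·√(n/2) ⇒ d = δ/√(n/2) = 3.242/√(155/2) = 0.3682.

d ≈ 0.368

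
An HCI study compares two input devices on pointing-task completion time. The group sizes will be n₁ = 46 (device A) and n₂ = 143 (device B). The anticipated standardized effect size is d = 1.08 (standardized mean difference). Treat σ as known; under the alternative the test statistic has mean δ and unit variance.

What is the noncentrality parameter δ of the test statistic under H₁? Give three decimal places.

δ = d / √(1/n₁ + 1/n₂) = 1.08 / √(1/46 + 1/143) = 6.3715

δ ≈ 6.371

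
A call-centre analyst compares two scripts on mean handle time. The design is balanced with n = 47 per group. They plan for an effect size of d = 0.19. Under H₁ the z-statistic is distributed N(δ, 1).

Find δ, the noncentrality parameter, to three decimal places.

The noncentrality parameter scales effect size by the design's sample-size factor: δ = d·√(n/2) = 0.19 × √(47/2) = 0.9211

δ ≈ 0.921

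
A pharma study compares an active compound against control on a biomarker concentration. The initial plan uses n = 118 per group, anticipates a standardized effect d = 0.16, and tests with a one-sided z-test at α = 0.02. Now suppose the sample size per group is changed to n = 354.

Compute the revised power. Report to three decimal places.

With n = 354 per group: δ = d·√(n/2) = 0.16 × √(354/2) = 2.1287. Critical value z_{0.02} = 2.054.
Revised power = Φ(δ − 2.054) = Φ(0.075) = 0.5299.

Power ≈ 0.530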